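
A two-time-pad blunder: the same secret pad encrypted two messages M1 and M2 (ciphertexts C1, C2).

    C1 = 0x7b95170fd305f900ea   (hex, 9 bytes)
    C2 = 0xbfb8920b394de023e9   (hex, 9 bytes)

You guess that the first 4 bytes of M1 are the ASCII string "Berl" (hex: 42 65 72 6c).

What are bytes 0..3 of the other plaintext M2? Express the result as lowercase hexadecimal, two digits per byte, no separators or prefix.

First, C1 ⊕ C2 = (M1 ⊕ K) ⊕ (M2 ⊕ K) = M1 ⊕ M2, so the key drops out. Then M2 = (M1 ⊕ M2) ⊕ M1 over the first 4 bytes.
byte 0: (7b ⊕ bf) ⊕ 42 = c4 ⊕ 42 = 86
byte 1: (95 ⊕ b8) ⊕ 65 = 2d ⊕ 65 = 48
byte 2: (17 ⊕ 92) ⊕ 72 = 85 ⊕ 72 = f7
byte 3: (0f ⊕ 0b) ⊕ 6c = 04 ⊕ 6c = 68

8648f768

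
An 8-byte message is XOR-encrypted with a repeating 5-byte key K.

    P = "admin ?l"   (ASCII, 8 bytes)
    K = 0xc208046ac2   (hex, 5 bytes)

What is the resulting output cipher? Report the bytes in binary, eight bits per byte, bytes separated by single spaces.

10100011 01101100 01101001 00000011 10101100 11100010 00110111 01101000

The 5-byte key repeats, so the effective keystream is c2 08 04 6a c2 c2 08 04.
byte 0: 61 XOR c2 = a3
byte 1: 64 XOR 08 = 6c
byte 2: 6d XOR 04 = 69
byte 3: 69 XOR 6a = 03
byte 4: 6e XOR c2 = ac
byte 5: 20 XOR c2 = e2
byte 6: 3f XOR 08 = 37
byte 7: 6c XOR 04 = 68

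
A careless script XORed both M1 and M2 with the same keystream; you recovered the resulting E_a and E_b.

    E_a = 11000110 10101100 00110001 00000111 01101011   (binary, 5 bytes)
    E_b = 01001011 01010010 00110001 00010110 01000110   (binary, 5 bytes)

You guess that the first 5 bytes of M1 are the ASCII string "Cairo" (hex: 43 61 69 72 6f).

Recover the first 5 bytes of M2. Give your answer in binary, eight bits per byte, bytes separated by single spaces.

First, E_a ⊕ E_b = (M1 ⊕ K) ⊕ (M2 ⊕ K) = M1 ⊕ M2, so the key drops out. Then M2 = (M1 ⊕ M2) ⊕ M1 over the first 5 bytes.
byte 0: (c6 ⊕ 4b) ⊕ 43 = 8d ⊕ 43 = ce
byte 1: (ac ⊕ 52) ⊕ 61 = fe ⊕ 61 = 9f
byte 2: (31 ⊕ 31) ⊕ 69 = 00 ⊕ 69 = 69
byte 3: (07 ⊕ 16) ⊕ 72 = 11 ⊕ 72 = 63
byte 4: (6b ⊕ 46) ⊕ 6f = 2d ⊕ 6f = 42

11001110 10011111 01101001 01100011 01000010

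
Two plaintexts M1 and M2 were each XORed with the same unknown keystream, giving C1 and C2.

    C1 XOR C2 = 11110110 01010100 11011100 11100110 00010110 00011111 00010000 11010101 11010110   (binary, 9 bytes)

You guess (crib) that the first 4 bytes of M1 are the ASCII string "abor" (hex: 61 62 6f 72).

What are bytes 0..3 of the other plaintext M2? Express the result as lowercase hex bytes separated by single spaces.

97 36 b3 94

Since C1 ⊕ C2 = M1 ⊕ M2, XORing with the guessed M1 bytes yields the corresponding M2 bytes: M2 = (C1 ⊕ C2) ⊕ M1.
byte 0: 11110110 XOR 01100001 = 10010111
byte 1: 01010100 XOR 01100010 = 00110110
byte 2: 11011100 XOR 01101111 = 10110011
byte 3: 11100110 XOR 01110010 = 10010100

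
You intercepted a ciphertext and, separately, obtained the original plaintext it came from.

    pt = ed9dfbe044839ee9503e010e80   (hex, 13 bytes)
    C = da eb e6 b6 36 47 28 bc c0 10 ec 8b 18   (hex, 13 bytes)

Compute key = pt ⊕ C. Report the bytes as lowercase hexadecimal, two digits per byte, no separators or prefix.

37761d5672c4b655902eed8598

Since C = pt ⊕ key, XORing both sides with pt gives key = pt ⊕ C.
byte 0: ed ⊕ da = 37
byte 1: 9d ⊕ eb = 76
byte 2: fb ⊕ e6 = 1d
byte 3: e0 ⊕ b6 = 56
byte 4: 44 ⊕ 36 = 72
byte 5: 83 ⊕ 47 = c4
byte 6: 9e ⊕ 28 = b6
byte 7: e9 ⊕ bc = 55
byte 8: 50 ⊕ c0 = 90
byte 9: 3e ⊕ 10 = 2e
byte 10: 01 ⊕ ec = ed
byte 11: 0e ⊕ 8b = 85
byte 12: 80 ⊕ 18 = 98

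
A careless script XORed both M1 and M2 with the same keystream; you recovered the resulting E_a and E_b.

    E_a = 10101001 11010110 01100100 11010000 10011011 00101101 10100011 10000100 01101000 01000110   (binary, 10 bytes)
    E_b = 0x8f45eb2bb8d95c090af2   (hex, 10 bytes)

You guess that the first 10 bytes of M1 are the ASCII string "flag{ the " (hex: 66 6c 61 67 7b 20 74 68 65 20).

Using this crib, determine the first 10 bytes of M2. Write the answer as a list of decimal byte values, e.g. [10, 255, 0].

First, E_a ⊕ E_b = (M1 ⊕ K) ⊕ (M2 ⊕ K) = M1 ⊕ M2, so the key drops out. Then M2 = (M1 ⊕ M2) ⊕ M1 over the first 10 bytes.
byte 0: (a9 ⊕ 8f) ⊕ 66 = 26 ⊕ 66 = 40
byte 1: (d6 ⊕ 45) ⊕ 6c = 93 ⊕ 6c = ff
byte 2: (64 ⊕ eb) ⊕ 61 = 8f ⊕ 61 = ee
byte 3: (d0 ⊕ 2b) ⊕ 67 = fb ⊕ 67 = 9c
byte 4: (9b ⊕ b8) ⊕ 7b = 23 ⊕ 7b = 58
byte 5: (2d ⊕ d9) ⊕ 20 = f4 ⊕ 20 = d4
byte 6: (a3 ⊕ 5c) ⊕ 74 = ff ⊕ 74 = 8b
byte 7: (84 ⊕ 09) ⊕ 68 = 8d ⊕ 68 = e5
byte 8: (68 ⊕ 0a) ⊕ 65 = 62 ⊕ 65 = 07
byte 9: (46 ⊕ f2) ⊕ 20 = b4 ⊕ 20 = 94

[64, 255, 238, 156, 88, 212, 139, 229, 7, 148]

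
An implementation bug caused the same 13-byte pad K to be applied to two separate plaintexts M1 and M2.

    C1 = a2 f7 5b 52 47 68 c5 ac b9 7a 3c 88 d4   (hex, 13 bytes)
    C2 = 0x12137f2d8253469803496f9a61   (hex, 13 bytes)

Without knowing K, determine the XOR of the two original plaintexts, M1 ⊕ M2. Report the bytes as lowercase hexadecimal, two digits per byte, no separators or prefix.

b0e4247fc53b8334ba335312b5

C1 ⊕ C2 = (M1 ⊕ K) ⊕ (M2 ⊕ K) = M1 ⊕ M2 — the shared key cancels under XOR.
10100010 XOR 00010010 = 10110000
11110111 XOR 00010011 = 11100100
01011011 XOR 01111111 = 00100100
01010010 XOR 00101101 = 01111111
01000111 XOR 10000010 = 11000101
01101000 XOR 01010011 = 00111011
11000101 XOR 01000110 = 10000011
10101100 XOR 10011000 = 00110100
10111001 XOR 00000011 = 10111010
01111010 XOR 01001001 = 00110011
00111100 XOR 01101111 = 01010011
10001000 XOR 10011010 = 00010010
11010100 XOR 01100001 = 10110101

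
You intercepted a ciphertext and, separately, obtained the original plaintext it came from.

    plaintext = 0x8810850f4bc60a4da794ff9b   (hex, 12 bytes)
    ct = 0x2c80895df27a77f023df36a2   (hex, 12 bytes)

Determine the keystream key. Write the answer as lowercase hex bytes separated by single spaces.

Since ct = plaintext ⊕ key, XORing both sides with plaintext gives key = plaintext ⊕ ct.
88 XOR 2c = a4
10 XOR 80 = 90
85 XOR 89 = 0c
0f XOR 5d = 52
4b XOR f2 = b9
c6 XOR 7a = bc
0a XOR 77 = 7d
4d XOR f0 = bd
a7 XOR 23 = 84
94 XOR df = 4b
ff XOR 36 = c9
9b XOR a2 = 39

a4 90 0c 52 b9 bc 7d bd 84 4b c9 39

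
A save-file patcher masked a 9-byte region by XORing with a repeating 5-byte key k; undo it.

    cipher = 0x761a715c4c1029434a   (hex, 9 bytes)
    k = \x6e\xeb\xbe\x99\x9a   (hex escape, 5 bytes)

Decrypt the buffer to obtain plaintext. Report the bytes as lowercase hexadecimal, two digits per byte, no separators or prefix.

The 5-byte key repeats, so the effective keystream is 6e eb be 99 9a 6e eb be 99.
byte 0: 76 ⊕ 6e = 18
byte 1: 1a ⊕ eb = f1
byte 2: 71 ⊕ be = cf
byte 3: 5c ⊕ 99 = c5
byte 4: 4c ⊕ 9a = d6
byte 5: 10 ⊕ 6e = 7e
byte 6: 29 ⊕ eb = c2
byte 7: 43 ⊕ be = fd
byte 8: 4a ⊕ 99 = d3

18f1cfc5d67ec2fdd3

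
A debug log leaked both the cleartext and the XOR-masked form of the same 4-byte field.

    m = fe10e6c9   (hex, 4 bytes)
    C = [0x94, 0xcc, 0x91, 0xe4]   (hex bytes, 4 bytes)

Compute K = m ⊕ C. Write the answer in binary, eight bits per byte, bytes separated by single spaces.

Since C = m ⊕ K, XORing both sides with m gives K = m ⊕ C.
fe ⊕ 94 = 6a
10 ⊕ cc = dc
e6 ⊕ 91 = 77
c9 ⊕ e4 = 2d

01101010 11011100 01110111 00101101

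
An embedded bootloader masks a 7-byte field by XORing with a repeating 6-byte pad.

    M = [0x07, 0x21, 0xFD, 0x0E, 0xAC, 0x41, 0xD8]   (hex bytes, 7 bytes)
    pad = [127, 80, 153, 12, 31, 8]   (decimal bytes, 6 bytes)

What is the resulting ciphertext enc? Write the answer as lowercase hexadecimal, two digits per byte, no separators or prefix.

The 6-byte key repeats, so the effective keystream is 7f 50 99 0c 1f 08 7f.
byte 0:   7 ^ 127 = 120
byte 1:  33 ^  80 = 113
byte 2: 253 ^ 153 = 100
byte 3:  14 ^  12 =   2
byte 4: 172 ^  31 = 179
byte 5:  65 ^   8 =  73
byte 6: 216 ^ 127 = 167

78716402b349a7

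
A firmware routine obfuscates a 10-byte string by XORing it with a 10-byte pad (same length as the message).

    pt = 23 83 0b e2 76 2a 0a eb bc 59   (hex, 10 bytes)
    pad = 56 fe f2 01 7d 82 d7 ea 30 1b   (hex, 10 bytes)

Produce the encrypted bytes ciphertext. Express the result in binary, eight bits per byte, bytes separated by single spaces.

XOR is its own inverse, so applying the key byte-wise gives the result directly.
byte 0: 23 xor 56 = 75
byte 1: 83 xor fe = 7d
byte 2: 0b xor f2 = f9
byte 3: e2 xor 01 = e3
byte 4: 76 xor 7d = 0b
byte 5: 2a xor 82 = a8
byte 6: 0a xor d7 = dd
byte 7: eb xor ea = 01
byte 8: bc xor 30 = 8c
byte 9: 59 xor 1b = 42

01110101 01111101 11111001 11100011 00001011 10101000 11011101 00000001 10001100 01000010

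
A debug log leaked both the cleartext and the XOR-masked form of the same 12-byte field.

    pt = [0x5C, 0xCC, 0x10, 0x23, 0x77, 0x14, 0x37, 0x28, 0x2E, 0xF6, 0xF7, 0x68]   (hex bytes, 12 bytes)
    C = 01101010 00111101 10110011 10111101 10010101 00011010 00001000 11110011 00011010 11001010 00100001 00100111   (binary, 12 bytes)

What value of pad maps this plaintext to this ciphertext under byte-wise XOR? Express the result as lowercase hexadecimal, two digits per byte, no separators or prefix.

36f1a39ee20e3fdb343cd64f

Since C = pt ⊕ pad, XORing both sides with pt gives pad = pt ⊕ C.
 92 ⊕ 106 =  54
204 ⊕  61 = 241
 16 ⊕ 179 = 163
 35 ⊕ 189 = 158
119 ⊕ 149 = 226
 20 ⊕  26 =  14
 55 ⊕   8 =  63
 40 ⊕ 243 = 219
 46 ⊕  26 =  52
246 ⊕ 202 =  60
247 ⊕  33 = 214
104 ⊕  39 =  79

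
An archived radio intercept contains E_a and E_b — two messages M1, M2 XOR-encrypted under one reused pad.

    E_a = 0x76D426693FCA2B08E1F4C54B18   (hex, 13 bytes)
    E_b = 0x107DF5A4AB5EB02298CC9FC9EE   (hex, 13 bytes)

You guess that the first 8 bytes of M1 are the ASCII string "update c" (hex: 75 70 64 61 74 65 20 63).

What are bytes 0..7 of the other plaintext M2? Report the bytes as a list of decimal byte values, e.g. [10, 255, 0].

[19, 217, 183, 172, 224, 241, 187, 73]

First, E_a ⊕ E_b = (M1 ⊕ K) ⊕ (M2 ⊕ K) = M1 ⊕ M2, so the key drops out. Then M2 = (M1 ⊕ M2) ⊕ M1 over the first 8 bytes.
byte 0: (76 XOR 10) XOR 75 = 66 XOR 75 = 13
byte 1: (d4 XOR 7d) XOR 70 = a9 XOR 70 = d9
byte 2: (26 XOR f5) XOR 64 = d3 XOR 64 = b7
byte 3: (69 XOR a4) XOR 61 = cd XOR 61 = ac
byte 4: (3f XOR ab) XOR 74 = 94 XOR 74 = e0
byte 5: (ca XOR 5e) XOR 65 = 94 XOR 65 = f1
byte 6: (2b XOR b0) XOR 20 = 9b XOR 20 = bb
byte 7: (08 XOR 22) XOR 63 = 2a XOR 63 = 49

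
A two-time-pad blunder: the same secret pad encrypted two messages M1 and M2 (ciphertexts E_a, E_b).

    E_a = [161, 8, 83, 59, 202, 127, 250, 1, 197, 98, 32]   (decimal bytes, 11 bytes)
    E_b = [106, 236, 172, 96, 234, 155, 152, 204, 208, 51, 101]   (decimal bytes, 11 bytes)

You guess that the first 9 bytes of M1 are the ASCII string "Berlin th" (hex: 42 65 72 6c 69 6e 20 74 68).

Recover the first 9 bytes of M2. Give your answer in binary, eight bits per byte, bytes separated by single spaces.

First, E_a ⊕ E_b = (M1 ⊕ K) ⊕ (M2 ⊕ K) = M1 ⊕ M2, so the key drops out. Then M2 = (M1 ⊕ M2) ⊕ M1 over the first 9 bytes.
byte 0: (a1 XOR 6a) XOR 42 = cb XOR 42 = 89
byte 1: (08 XOR ec) XOR 65 = e4 XOR 65 = 81
byte 2: (53 XOR ac) XOR 72 = ff XOR 72 = 8d
byte 3: (3b XOR 60) XOR 6c = 5b XOR 6c = 37
byte 4: (ca XOR ea) XOR 69 = 20 XOR 69 = 49
byte 5: (7f XOR 9b) XOR 6e = e4 XOR 6e = 8a
byte 6: (fa XOR 98) XOR 20 = 62 XOR 20 = 42
byte 7: (01 XOR cc) XOR 74 = cd XOR 74 = b9
byte 8: (c5 XOR d0) XOR 68 = 15 XOR 68 = 7d

10001001 10000001 10001101 00110111 01001001 10001010 01000010 10111001 01111101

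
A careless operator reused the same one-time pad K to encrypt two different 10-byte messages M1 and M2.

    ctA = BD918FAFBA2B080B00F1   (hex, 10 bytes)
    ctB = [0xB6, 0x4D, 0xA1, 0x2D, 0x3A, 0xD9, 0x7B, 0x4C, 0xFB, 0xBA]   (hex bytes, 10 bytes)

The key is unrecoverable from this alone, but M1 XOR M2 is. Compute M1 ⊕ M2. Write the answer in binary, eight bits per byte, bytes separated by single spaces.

00001011 11011100 00101110 10000010 10000000 11110010 01110011 01000111 11111011 01001011

ctA ⊕ ctB = (M1 ⊕ K) ⊕ (M2 ⊕ K) = M1 ⊕ M2 — the shared key cancels under XOR.
10111101 xor 10110110 = 00001011
10010001 xor 01001101 = 11011100
10001111 xor 10100001 = 00101110
10101111 xor 00101101 = 10000010
10111010 xor 00111010 = 10000000
00101011 xor 11011001 = 11110010
00001000 xor 01111011 = 01110011
00001011 xor 01001100 = 01000111
00000000 xor 11111011 = 11111011
11110001 xor 10111010 = 01001011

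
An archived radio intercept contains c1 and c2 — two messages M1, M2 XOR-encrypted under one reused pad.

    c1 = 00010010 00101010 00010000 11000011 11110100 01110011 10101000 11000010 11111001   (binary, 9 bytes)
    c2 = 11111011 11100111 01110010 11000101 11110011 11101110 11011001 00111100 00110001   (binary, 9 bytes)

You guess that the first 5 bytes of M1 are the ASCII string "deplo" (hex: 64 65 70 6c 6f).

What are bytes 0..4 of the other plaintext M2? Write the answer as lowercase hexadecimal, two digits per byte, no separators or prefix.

First, c1 ⊕ c2 = (M1 ⊕ K) ⊕ (M2 ⊕ K) = M1 ⊕ M2, so the key drops out. Then M2 = (M1 ⊕ M2) ⊕ M1 over the first 5 bytes.
byte 0: (12 xor fb) xor 64 = e9 xor 64 = 8d
byte 1: (2a xor e7) xor 65 = cd xor 65 = a8
byte 2: (10 xor 72) xor 70 = 62 xor 70 = 12
byte 3: (c3 xor c5) xor 6c = 06 xor 6c = 6a
byte 4: (f4 xor f3) xor 6f = 07 xor 6f = 68

8da8126a68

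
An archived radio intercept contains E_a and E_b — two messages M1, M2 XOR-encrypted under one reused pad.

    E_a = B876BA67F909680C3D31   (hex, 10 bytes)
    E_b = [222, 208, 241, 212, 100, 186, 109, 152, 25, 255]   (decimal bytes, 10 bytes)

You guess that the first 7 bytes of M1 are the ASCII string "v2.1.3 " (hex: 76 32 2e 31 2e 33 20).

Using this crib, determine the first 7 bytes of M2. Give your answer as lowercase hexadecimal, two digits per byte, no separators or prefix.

10946582b38025

First, E_a ⊕ E_b = (M1 ⊕ K) ⊕ (M2 ⊕ K) = M1 ⊕ M2, so the key drops out. Then M2 = (M1 ⊕ M2) ⊕ M1 over the first 7 bytes.
byte 0: (b8 ^ de) ^ 76 = 66 ^ 76 = 10
byte 1: (76 ^ d0) ^ 32 = a6 ^ 32 = 94
byte 2: (ba ^ f1) ^ 2e = 4b ^ 2e = 65
byte 3: (67 ^ d4) ^ 31 = b3 ^ 31 = 82
byte 4: (f9 ^ 64) ^ 2e = 9d ^ 2e = b3
byte 5: (09 ^ ba) ^ 33 = b3 ^ 33 = 80
byte 6: (68 ^ 6d) ^ 20 = 05 ^ 20 = 25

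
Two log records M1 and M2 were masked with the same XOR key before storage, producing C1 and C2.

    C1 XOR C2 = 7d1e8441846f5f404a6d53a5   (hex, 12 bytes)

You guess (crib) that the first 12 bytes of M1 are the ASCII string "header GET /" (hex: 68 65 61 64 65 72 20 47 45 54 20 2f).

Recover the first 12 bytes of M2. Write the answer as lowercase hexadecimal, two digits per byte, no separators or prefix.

Since C1 ⊕ C2 = M1 ⊕ M2, XORing with the guessed M1 bytes yields the corresponding M2 bytes: M2 = (C1 ⊕ C2) ⊕ M1.
7d ^ 68 = 15
1e ^ 65 = 7b
84 ^ 61 = e5
41 ^ 64 = 25
84 ^ 65 = e1
6f ^ 72 = 1d
5f ^ 20 = 7f
40 ^ 47 = 07
4a ^ 45 = 0f
6d ^ 54 = 39
53 ^ 20 = 73
a5 ^ 2f = 8a

157be525e11d7f070f39738a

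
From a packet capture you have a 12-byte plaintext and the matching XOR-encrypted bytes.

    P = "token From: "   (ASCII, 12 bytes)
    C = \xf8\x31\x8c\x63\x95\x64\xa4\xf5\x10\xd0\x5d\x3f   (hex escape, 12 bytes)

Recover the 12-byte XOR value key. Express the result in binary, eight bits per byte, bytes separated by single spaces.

Since C = P ⊕ key, XORing both sides with P gives key = P ⊕ C.
byte 0: 116 XOR 248 = 140
byte 1: 111 XOR  49 =  94
byte 2: 107 XOR 140 = 231
byte 3: 101 XOR  99 =   6
byte 4: 110 XOR 149 = 251
byte 5:  32 XOR 100 =  68
byte 6:  70 XOR 164 = 226
byte 7: 114 XOR 245 = 135
byte 8: 111 XOR  16 = 127
byte 9: 109 XOR 208 = 189
byte 10:  58 XOR  93 = 103
byte 11:  32 XOR  63 =  31

10001100 01011110 11100111 00000110 11111011 01000100 11100010 10000111 01111111 10111101 01100111 00011111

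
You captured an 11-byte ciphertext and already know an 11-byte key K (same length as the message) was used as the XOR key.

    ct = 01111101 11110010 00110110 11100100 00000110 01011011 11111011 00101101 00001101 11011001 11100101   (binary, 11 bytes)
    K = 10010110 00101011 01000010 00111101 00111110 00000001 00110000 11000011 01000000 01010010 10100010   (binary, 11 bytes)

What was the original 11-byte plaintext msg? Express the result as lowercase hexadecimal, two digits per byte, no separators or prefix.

ebd974d9385acbee4d8b47

125 xor 150 = 235
242 xor  43 = 217
 54 xor  66 = 116
228 xor  61 = 217
  6 xor  62 =  56
 91 xor   1 =  90
251 xor  48 = 203
 45 xor 195 = 238
 13 xor  64 =  77
217 xor  82 = 139
229 xor 162 =  71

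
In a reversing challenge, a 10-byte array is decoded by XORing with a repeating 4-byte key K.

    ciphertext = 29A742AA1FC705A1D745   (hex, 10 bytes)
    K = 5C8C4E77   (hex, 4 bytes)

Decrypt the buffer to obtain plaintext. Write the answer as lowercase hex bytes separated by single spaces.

75 2b 0c dd 43 4b 4b d6 8b c9

The 4-byte key repeats, so the effective keystream is 5c 8c 4e 77 5c 8c 4e 77 5c 8c.
byte 0: 29 ^ 5c = 75
byte 1: a7 ^ 8c = 2b
byte 2: 42 ^ 4e = 0c
byte 3: aa ^ 77 = dd
byte 4: 1f ^ 5c = 43
byte 5: c7 ^ 8c = 4b
byte 6: 05 ^ 4e = 4b
byte 7: a1 ^ 77 = d6
byte 8: d7 ^ 5c = 8b
byte 9: 45 ^ 8c = c9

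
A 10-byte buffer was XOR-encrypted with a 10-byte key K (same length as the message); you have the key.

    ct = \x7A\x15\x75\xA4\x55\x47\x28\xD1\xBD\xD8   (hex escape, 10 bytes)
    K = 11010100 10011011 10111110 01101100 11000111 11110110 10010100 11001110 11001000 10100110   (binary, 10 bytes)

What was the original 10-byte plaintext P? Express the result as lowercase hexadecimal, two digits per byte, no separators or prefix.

ae8ecbc892b1bc1f757e

7a xor d4 = ae
15 xor 9b = 8e
75 xor be = cb
a4 xor 6c = c8
55 xor c7 = 92
47 xor f6 = b1
28 xor 94 = bc
d1 xor ce = 1f
bd xor c8 = 75
d8 xor a6 = 7e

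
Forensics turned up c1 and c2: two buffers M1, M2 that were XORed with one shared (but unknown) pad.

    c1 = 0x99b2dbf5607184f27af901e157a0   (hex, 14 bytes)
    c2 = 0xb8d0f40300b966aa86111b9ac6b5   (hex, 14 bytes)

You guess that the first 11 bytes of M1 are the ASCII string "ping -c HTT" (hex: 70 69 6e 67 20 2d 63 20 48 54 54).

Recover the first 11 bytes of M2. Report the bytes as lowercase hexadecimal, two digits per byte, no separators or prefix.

First, c1 ⊕ c2 = (M1 ⊕ K) ⊕ (M2 ⊕ K) = M1 ⊕ M2, so the key drops out. Then M2 = (M1 ⊕ M2) ⊕ M1 over the first 11 bytes.
byte 0: (99 ⊕ b8) ⊕ 70 = 21 ⊕ 70 = 51
byte 1: (b2 ⊕ d0) ⊕ 69 = 62 ⊕ 69 = 0b
byte 2: (db ⊕ f4) ⊕ 6e = 2f ⊕ 6e = 41
byte 3: (f5 ⊕ 03) ⊕ 67 = f6 ⊕ 67 = 91
byte 4: (60 ⊕ 00) ⊕ 20 = 60 ⊕ 20 = 40
byte 5: (71 ⊕ b9) ⊕ 2d = c8 ⊕ 2d = e5
byte 6: (84 ⊕ 66) ⊕ 63 = e2 ⊕ 63 = 81
byte 7: (f2 ⊕ aa) ⊕ 20 = 58 ⊕ 20 = 78
byte 8: (7a ⊕ 86) ⊕ 48 = fc ⊕ 48 = b4
byte 9: (f9 ⊕ 11) ⊕ 54 = e8 ⊕ 54 = bc
byte 10: (01 ⊕ 1b) ⊕ 54 = 1a ⊕ 54 = 4e

510b419140e58178b4bc4e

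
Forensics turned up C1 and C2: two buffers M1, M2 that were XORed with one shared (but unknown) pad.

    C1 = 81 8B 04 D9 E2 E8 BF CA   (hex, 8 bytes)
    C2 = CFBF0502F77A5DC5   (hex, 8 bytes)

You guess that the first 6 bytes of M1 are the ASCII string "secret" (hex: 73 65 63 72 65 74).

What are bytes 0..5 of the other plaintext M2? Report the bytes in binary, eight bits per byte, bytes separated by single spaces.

First, C1 ⊕ C2 = (M1 ⊕ K) ⊕ (M2 ⊕ K) = M1 ⊕ M2, so the key drops out. Then M2 = (M1 ⊕ M2) ⊕ M1 over the first 6 bytes.
byte 0: (81 ⊕ cf) ⊕ 73 = 4e ⊕ 73 = 3d
byte 1: (8b ⊕ bf) ⊕ 65 = 34 ⊕ 65 = 51
byte 2: (04 ⊕ 05) ⊕ 63 = 01 ⊕ 63 = 62
byte 3: (d9 ⊕ 02) ⊕ 72 = db ⊕ 72 = a9
byte 4: (e2 ⊕ f7) ⊕ 65 = 15 ⊕ 65 = 70
byte 5: (e8 ⊕ 7a) ⊕ 74 = 92 ⊕ 74 = e6

00111101 01010001 01100010 10101001 01110000 11100110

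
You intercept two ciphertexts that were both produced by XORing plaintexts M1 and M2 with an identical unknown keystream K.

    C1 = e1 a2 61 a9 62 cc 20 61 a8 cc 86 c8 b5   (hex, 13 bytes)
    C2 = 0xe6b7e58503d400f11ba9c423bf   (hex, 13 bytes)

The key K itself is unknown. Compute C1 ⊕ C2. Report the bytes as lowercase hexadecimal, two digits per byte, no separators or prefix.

C1 ⊕ C2 = (M1 ⊕ K) ⊕ (M2 ⊕ K) = M1 ⊕ M2 — the shared key cancels under XOR.
byte 0: 11100001 ⊕ 11100110 = 00000111
byte 1: 10100010 ⊕ 10110111 = 00010101
byte 2: 01100001 ⊕ 11100101 = 10000100
byte 3: 10101001 ⊕ 10000101 = 00101100
byte 4: 01100010 ⊕ 00000011 = 01100001
byte 5: 11001100 ⊕ 11010100 = 00011000
byte 6: 00100000 ⊕ 00000000 = 00100000
byte 7: 01100001 ⊕ 11110001 = 10010000
byte 8: 10101000 ⊕ 00011011 = 10110011
byte 9: 11001100 ⊕ 10101001 = 01100101
byte 10: 10000110 ⊕ 11000100 = 01000010
byte 11: 11001000 ⊕ 00100011 = 11101011
byte 12: 10110101 ⊕ 10111111 = 00001010

0715842c61182090b36542eb0a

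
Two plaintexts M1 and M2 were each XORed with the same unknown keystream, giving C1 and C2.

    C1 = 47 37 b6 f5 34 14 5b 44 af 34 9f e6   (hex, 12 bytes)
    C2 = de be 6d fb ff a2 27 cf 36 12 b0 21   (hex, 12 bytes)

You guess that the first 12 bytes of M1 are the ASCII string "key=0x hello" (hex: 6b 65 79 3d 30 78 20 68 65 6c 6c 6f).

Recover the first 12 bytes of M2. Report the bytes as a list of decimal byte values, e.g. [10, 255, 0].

[242, 236, 162, 51, 251, 206, 92, 227, 252, 74, 67, 168]

First, C1 ⊕ C2 = (M1 ⊕ K) ⊕ (M2 ⊕ K) = M1 ⊕ M2, so the key drops out. Then M2 = (M1 ⊕ M2) ⊕ M1 over the first 12 bytes.
byte 0: (47 ⊕ de) ⊕ 6b = 99 ⊕ 6b = f2
byte 1: (37 ⊕ be) ⊕ 65 = 89 ⊕ 65 = ec
byte 2: (b6 ⊕ 6d) ⊕ 79 = db ⊕ 79 = a2
byte 3: (f5 ⊕ fb) ⊕ 3d = 0e ⊕ 3d = 33
byte 4: (34 ⊕ ff) ⊕ 30 = cb ⊕ 30 = fb
byte 5: (14 ⊕ a2) ⊕ 78 = b6 ⊕ 78 = ce
byte 6: (5b ⊕ 27) ⊕ 20 = 7c ⊕ 20 = 5c
byte 7: (44 ⊕ cf) ⊕ 68 = 8b ⊕ 68 = e3
byte 8: (af ⊕ 36) ⊕ 65 = 99 ⊕ 65 = fc
byte 9: (34 ⊕ 12) ⊕ 6c = 26 ⊕ 6c = 4a
byte 10: (9f ⊕ b0) ⊕ 6c = 2f ⊕ 6c = 43
byte 11: (e6 ⊕ 21) ⊕ 6f = c7 ⊕ 6f = a8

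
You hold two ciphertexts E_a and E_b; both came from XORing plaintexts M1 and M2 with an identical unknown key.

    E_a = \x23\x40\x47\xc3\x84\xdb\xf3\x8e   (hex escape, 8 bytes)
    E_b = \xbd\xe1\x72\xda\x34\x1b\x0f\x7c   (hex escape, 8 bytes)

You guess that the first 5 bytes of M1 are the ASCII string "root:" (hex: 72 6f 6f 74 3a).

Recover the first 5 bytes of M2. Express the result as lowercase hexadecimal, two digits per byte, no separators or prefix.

First, E_a ⊕ E_b = (M1 ⊕ K) ⊕ (M2 ⊕ K) = M1 ⊕ M2, so the key drops out. Then M2 = (M1 ⊕ M2) ⊕ M1 over the first 5 bytes.
byte 0: (23 ⊕ bd) ⊕ 72 = 9e ⊕ 72 = ec
byte 1: (40 ⊕ e1) ⊕ 6f = a1 ⊕ 6f = ce
byte 2: (47 ⊕ 72) ⊕ 6f = 35 ⊕ 6f = 5a
byte 3: (c3 ⊕ da) ⊕ 74 = 19 ⊕ 74 = 6d
byte 4: (84 ⊕ 34) ⊕ 3a = b0 ⊕ 3a = 8a

ecce5a6d8a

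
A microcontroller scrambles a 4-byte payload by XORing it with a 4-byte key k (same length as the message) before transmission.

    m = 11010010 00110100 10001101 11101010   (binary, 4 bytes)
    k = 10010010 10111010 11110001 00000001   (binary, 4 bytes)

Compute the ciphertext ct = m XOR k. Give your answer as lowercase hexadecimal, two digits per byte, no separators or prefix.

XOR is its own inverse, so applying the key byte-wise gives the result directly.
byte 0: d2 ^ 92 = 40
byte 1: 34 ^ ba = 8e
byte 2: 8d ^ f1 = 7c
byte 3: ea ^ 01 = eb

408e7ceb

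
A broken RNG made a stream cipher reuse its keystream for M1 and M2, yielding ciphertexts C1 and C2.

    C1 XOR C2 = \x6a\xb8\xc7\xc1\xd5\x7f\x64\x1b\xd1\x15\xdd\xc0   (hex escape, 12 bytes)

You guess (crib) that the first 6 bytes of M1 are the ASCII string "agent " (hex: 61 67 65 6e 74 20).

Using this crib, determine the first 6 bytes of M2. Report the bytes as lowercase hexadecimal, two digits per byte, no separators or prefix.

0bdfa2afa15f

Since C1 ⊕ C2 = M1 ⊕ M2, XORing with the guessed M1 bytes yields the corresponding M2 bytes: M2 = (C1 ⊕ C2) ⊕ M1.
6a XOR 61 = 0b
b8 XOR 67 = df
c7 XOR 65 = a2
c1 XOR 6e = af
d5 XOR 74 = a1
7f XOR 20 = 5f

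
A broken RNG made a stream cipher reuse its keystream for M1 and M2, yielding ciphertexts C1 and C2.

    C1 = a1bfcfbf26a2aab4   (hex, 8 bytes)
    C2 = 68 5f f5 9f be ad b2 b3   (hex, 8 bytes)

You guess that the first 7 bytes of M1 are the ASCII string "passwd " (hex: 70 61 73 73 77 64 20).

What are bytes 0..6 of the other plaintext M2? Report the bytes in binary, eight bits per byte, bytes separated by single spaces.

First, C1 ⊕ C2 = (M1 ⊕ K) ⊕ (M2 ⊕ K) = M1 ⊕ M2, so the key drops out. Then M2 = (M1 ⊕ M2) ⊕ M1 over the first 7 bytes.
byte 0: (a1 ^ 68) ^ 70 = c9 ^ 70 = b9
byte 1: (bf ^ 5f) ^ 61 = e0 ^ 61 = 81
byte 2: (cf ^ f5) ^ 73 = 3a ^ 73 = 49
byte 3: (bf ^ 9f) ^ 73 = 20 ^ 73 = 53
byte 4: (26 ^ be) ^ 77 = 98 ^ 77 = ef
byte 5: (a2 ^ ad) ^ 64 = 0f ^ 64 = 6b
byte 6: (aa ^ b2) ^ 20 = 18 ^ 20 = 38

10111001 10000001 01001001 01010011 11101111 01101011 00111000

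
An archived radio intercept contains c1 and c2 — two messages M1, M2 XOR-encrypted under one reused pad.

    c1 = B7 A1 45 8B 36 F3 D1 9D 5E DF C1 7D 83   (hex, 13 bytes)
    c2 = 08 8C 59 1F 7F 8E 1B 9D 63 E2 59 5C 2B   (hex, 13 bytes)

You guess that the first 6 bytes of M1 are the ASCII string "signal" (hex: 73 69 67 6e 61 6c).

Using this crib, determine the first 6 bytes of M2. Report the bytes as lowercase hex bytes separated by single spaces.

cc 44 7b fa 28 11

First, c1 ⊕ c2 = (M1 ⊕ K) ⊕ (M2 ⊕ K) = M1 ⊕ M2, so the key drops out. Then M2 = (M1 ⊕ M2) ⊕ M1 over the first 6 bytes.
byte 0: (b7 ^ 08) ^ 73 = bf ^ 73 = cc
byte 1: (a1 ^ 8c) ^ 69 = 2d ^ 69 = 44
byte 2: (45 ^ 59) ^ 67 = 1c ^ 67 = 7b
byte 3: (8b ^ 1f) ^ 6e = 94 ^ 6e = fa
byte 4: (36 ^ 7f) ^ 61 = 49 ^ 61 = 28
byte 5: (f3 ^ 8e) ^ 6c = 7d ^ 6c = 11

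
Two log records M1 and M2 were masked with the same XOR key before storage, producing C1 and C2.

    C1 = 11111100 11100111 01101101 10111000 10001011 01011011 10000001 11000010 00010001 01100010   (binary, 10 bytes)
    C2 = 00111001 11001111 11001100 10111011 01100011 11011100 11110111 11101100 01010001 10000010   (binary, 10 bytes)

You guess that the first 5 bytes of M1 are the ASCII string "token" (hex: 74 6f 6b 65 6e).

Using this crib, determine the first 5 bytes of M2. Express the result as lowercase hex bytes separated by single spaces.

b1 47 ca 66 86

First, C1 ⊕ C2 = (M1 ⊕ K) ⊕ (M2 ⊕ K) = M1 ⊕ M2, so the key drops out. Then M2 = (M1 ⊕ M2) ⊕ M1 over the first 5 bytes.
byte 0: (fc ⊕ 39) ⊕ 74 = c5 ⊕ 74 = b1
byte 1: (e7 ⊕ cf) ⊕ 6f = 28 ⊕ 6f = 47
byte 2: (6d ⊕ cc) ⊕ 6b = a1 ⊕ 6b = ca
byte 3: (b8 ⊕ bb) ⊕ 65 = 03 ⊕ 65 = 66
byte 4: (8b ⊕ 63) ⊕ 6e = e8 ⊕ 6e = 86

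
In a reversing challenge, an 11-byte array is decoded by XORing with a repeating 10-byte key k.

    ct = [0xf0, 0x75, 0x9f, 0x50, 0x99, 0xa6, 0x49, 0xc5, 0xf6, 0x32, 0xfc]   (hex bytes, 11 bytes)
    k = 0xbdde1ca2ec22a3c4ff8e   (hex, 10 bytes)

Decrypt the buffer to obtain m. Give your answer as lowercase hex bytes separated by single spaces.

The 10-byte key repeats, so the effective keystream is bd de 1c a2 ec 22 a3 c4 ff 8e bd.
byte 0: f0 XOR bd = 4d
byte 1: 75 XOR de = ab
byte 2: 9f XOR 1c = 83
byte 3: 50 XOR a2 = f2
byte 4: 99 XOR ec = 75
byte 5: a6 XOR 22 = 84
byte 6: 49 XOR a3 = ea
byte 7: c5 XOR c4 = 01
byte 8: f6 XOR ff = 09
byte 9: 32 XOR 8e = bc
byte 10: fc XOR bd = 41

4d ab 83 f2 75 84 ea 01 09 bc 41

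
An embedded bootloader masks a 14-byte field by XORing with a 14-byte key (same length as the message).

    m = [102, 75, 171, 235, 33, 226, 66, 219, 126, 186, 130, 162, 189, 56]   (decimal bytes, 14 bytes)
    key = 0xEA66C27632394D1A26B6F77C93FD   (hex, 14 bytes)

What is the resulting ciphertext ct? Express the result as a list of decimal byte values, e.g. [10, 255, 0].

[140, 45, 105, 157, 19, 219, 15, 193, 88, 12, 117, 222, 46, 197]

01100110 ^ 11101010 = 10001100
01001011 ^ 01100110 = 00101101
10101011 ^ 11000010 = 01101001
11101011 ^ 01110110 = 10011101
00100001 ^ 00110010 = 00010011
11100010 ^ 00111001 = 11011011
01000010 ^ 01001101 = 00001111
11011011 ^ 00011010 = 11000001
01111110 ^ 00100110 = 01011000
10111010 ^ 10110110 = 00001100
10000010 ^ 11110111 = 01110101
10100010 ^ 01111100 = 11011110
10111101 ^ 10010011 = 00101110
00111000 ^ 11111101 = 11000101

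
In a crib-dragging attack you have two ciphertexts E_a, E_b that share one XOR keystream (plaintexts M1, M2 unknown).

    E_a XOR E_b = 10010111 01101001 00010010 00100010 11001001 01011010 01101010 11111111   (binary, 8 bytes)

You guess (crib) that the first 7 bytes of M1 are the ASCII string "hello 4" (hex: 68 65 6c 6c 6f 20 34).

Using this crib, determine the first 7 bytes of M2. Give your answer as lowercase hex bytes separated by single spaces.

Since E_a ⊕ E_b = M1 ⊕ M2, XORing with the guessed M1 bytes yields the corresponding M2 bytes: M2 = (E_a ⊕ E_b) ⊕ M1.
byte 0: 97 ⊕ 68 = ff
byte 1: 69 ⊕ 65 = 0c
byte 2: 12 ⊕ 6c = 7e
byte 3: 22 ⊕ 6c = 4e
byte 4: c9 ⊕ 6f = a6
byte 5: 5a ⊕ 20 = 7a
byte 6: 6a ⊕ 34 = 5e

ff 0c 7e 4e a6 7a 5e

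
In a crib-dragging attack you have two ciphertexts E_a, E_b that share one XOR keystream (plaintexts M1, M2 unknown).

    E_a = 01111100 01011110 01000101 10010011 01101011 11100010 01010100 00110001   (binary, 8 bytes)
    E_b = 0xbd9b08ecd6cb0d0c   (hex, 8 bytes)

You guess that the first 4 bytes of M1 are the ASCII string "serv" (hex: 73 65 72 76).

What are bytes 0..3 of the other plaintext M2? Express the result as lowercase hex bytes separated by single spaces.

b2 a0 3f 09

First, E_a ⊕ E_b = (M1 ⊕ K) ⊕ (M2 ⊕ K) = M1 ⊕ M2, so the key drops out. Then M2 = (M1 ⊕ M2) ⊕ M1 over the first 4 bytes.
byte 0: (7c xor bd) xor 73 = c1 xor 73 = b2
byte 1: (5e xor 9b) xor 65 = c5 xor 65 = a0
byte 2: (45 xor 08) xor 72 = 4d xor 72 = 3f
byte 3: (93 xor ec) xor 76 = 7f xor 76 = 09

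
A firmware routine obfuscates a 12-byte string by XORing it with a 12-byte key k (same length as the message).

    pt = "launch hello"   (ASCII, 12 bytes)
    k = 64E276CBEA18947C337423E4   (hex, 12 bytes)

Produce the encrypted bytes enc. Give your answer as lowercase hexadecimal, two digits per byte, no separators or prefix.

088303a58970b41456184f8b

XOR is its own inverse, so applying the key byte-wise gives the result directly.
6c ⊕ 64 = 08
61 ⊕ e2 = 83
75 ⊕ 76 = 03
6e ⊕ cb = a5
63 ⊕ ea = 89
68 ⊕ 18 = 70
20 ⊕ 94 = b4
68 ⊕ 7c = 14
65 ⊕ 33 = 56
6c ⊕ 74 = 18
6c ⊕ 23 = 4f
6f ⊕ e4 = 8b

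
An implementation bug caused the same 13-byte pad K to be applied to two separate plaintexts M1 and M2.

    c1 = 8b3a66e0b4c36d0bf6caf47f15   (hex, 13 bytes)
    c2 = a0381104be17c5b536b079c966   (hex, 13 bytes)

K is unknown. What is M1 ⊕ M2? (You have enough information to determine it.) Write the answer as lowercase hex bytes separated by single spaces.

2b 02 77 e4 0a d4 a8 be c0 7a 8d b6 73

c1 ⊕ c2 = (M1 ⊕ K) ⊕ (M2 ⊕ K) = M1 ⊕ M2 — the shared key cancels under XOR.
139 ⊕ 160 =  43
 58 ⊕  56 =   2
102 ⊕  17 = 119
224 ⊕   4 = 228
180 ⊕ 190 =  10
195 ⊕  23 = 212
109 ⊕ 197 = 168
 11 ⊕ 181 = 190
246 ⊕  54 = 192
202 ⊕ 176 = 122
244 ⊕ 121 = 141
127 ⊕ 201 = 182
 21 ⊕ 102 = 115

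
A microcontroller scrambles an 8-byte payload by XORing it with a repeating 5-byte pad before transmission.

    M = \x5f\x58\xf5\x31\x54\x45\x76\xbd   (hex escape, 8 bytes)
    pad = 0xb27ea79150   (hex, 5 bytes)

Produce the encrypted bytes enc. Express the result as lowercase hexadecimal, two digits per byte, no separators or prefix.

ed2652a004f7081a

The 5-byte key repeats, so the effective keystream is b2 7e a7 91 50 b2 7e a7.
byte 0:  95 XOR 178 = 237
byte 1:  88 XOR 126 =  38
byte 2: 245 XOR 167 =  82
byte 3:  49 XOR 145 = 160
byte 4:  84 XOR  80 =   4
byte 5:  69 XOR 178 = 247
byte 6: 118 XOR 126 =   8
byte 7: 189 XOR 167 =  26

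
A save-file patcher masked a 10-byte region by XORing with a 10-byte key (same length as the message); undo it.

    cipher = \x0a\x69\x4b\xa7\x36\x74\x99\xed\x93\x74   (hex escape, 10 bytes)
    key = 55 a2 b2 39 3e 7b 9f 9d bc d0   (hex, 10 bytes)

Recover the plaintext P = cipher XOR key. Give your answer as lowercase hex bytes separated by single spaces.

5f cb f9 9e 08 0f 06 70 2f a4

00001010 xor 01010101 = 01011111
01101001 xor 10100010 = 11001011
01001011 xor 10110010 = 11111001
10100111 xor 00111001 = 10011110
00110110 xor 00111110 = 00001000
01110100 xor 01111011 = 00001111
10011001 xor 10011111 = 00000110
11101101 xor 10011101 = 01110000
10010011 xor 10111100 = 00101111
01110100 xor 11010000 = 10100100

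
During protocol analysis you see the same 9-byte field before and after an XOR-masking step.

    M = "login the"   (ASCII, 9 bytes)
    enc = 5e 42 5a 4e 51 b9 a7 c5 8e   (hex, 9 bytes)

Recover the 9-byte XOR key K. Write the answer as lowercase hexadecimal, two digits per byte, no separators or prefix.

Since enc = M ⊕ K, XORing both sides with M gives K = M ⊕ enc.
6c xor 5e = 32
6f xor 42 = 2d
67 xor 5a = 3d
69 xor 4e = 27
6e xor 51 = 3f
20 xor b9 = 99
74 xor a7 = d3
68 xor c5 = ad
65 xor 8e = eb

322d3d273f99d3adeb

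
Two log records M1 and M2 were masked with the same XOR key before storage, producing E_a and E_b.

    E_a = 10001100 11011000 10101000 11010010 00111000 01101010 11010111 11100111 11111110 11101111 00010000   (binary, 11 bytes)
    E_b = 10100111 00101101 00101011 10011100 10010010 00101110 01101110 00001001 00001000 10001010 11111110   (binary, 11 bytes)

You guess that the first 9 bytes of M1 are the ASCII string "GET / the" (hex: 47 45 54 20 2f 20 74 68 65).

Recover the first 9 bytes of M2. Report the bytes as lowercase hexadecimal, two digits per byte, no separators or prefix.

6cb0d76e8564cd8693

First, E_a ⊕ E_b = (M1 ⊕ K) ⊕ (M2 ⊕ K) = M1 ⊕ M2, so the key drops out. Then M2 = (M1 ⊕ M2) ⊕ M1 over the first 9 bytes.
byte 0: (8c ⊕ a7) ⊕ 47 = 2b ⊕ 47 = 6c
byte 1: (d8 ⊕ 2d) ⊕ 45 = f5 ⊕ 45 = b0
byte 2: (a8 ⊕ 2b) ⊕ 54 = 83 ⊕ 54 = d7
byte 3: (d2 ⊕ 9c) ⊕ 20 = 4e ⊕ 20 = 6e
byte 4: (38 ⊕ 92) ⊕ 2f = aa ⊕ 2f = 85
byte 5: (6a ⊕ 2e) ⊕ 20 = 44 ⊕ 20 = 64
byte 6: (d7 ⊕ 6e) ⊕ 74 = b9 ⊕ 74 = cd
byte 7: (e7 ⊕ 09) ⊕ 68 = ee ⊕ 68 = 86
byte 8: (fe ⊕ 08) ⊕ 65 = f6 ⊕ 65 = 93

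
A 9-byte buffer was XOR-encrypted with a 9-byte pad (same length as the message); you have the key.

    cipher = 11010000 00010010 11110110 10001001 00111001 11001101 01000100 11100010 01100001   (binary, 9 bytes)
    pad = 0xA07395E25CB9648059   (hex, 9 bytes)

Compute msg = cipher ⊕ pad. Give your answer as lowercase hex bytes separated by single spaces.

70 61 63 6b 65 74 20 62 38

XOR is its own inverse, so applying the key byte-wise gives the result directly.
byte 0: 11010000 xor 10100000 = 01110000
byte 1: 00010010 xor 01110011 = 01100001
byte 2: 11110110 xor 10010101 = 01100011
byte 3: 10001001 xor 11100010 = 01101011
byte 4: 00111001 xor 01011100 = 01100101
byte 5: 11001101 xor 10111001 = 01110100
byte 6: 01000100 xor 01100100 = 00100000
byte 7: 11100010 xor 10000000 = 01100010
byte 8: 01100001 xor 01011001 = 00111000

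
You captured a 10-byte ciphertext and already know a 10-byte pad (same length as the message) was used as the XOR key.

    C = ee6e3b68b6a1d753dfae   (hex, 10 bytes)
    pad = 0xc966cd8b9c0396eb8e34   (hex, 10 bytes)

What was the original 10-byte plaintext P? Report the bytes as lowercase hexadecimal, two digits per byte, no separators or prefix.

byte 0: ee xor c9 = 27
byte 1: 6e xor 66 = 08
byte 2: 3b xor cd = f6
byte 3: 68 xor 8b = e3
byte 4: b6 xor 9c = 2a
byte 5: a1 xor 03 = a2
byte 6: d7 xor 96 = 41
byte 7: 53 xor eb = b8
byte 8: df xor 8e = 51
byte 9: ae xor 34 = 9a

2708f6e32aa241b8519a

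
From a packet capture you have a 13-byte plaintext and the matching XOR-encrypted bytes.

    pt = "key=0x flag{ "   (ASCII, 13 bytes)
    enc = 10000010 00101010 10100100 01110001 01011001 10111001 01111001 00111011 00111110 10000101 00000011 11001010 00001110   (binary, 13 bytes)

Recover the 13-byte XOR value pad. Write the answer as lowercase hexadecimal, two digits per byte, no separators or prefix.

e94fdd4c69c1595d52e464b12e

Since enc = pt ⊕ pad, XORing both sides with pt gives pad = pt ⊕ enc.
byte 0: 107 ^ 130 = 233
byte 1: 101 ^  42 =  79
byte 2: 121 ^ 164 = 221
byte 3:  61 ^ 113 =  76
byte 4:  48 ^  89 = 105
byte 5: 120 ^ 185 = 193
byte 6:  32 ^ 121 =  89
byte 7: 102 ^  59 =  93
byte 8: 108 ^  62 =  82
byte 9:  97 ^ 133 = 228
byte 10: 103 ^   3 = 100
byte 11: 123 ^ 202 = 177
byte 12:  32 ^  14 =  46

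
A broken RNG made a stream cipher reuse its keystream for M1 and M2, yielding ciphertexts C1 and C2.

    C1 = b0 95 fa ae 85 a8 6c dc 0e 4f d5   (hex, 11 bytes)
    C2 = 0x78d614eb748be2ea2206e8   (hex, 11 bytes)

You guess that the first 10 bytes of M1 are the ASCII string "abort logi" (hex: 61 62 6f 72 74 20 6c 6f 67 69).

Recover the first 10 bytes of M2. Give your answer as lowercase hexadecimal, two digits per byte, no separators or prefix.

a92181378503e2594b20

First, C1 ⊕ C2 = (M1 ⊕ K) ⊕ (M2 ⊕ K) = M1 ⊕ M2, so the key drops out. Then M2 = (M1 ⊕ M2) ⊕ M1 over the first 10 bytes.
byte 0: (b0 XOR 78) XOR 61 = c8 XOR 61 = a9
byte 1: (95 XOR d6) XOR 62 = 43 XOR 62 = 21
byte 2: (fa XOR 14) XOR 6f = ee XOR 6f = 81
byte 3: (ae XOR eb) XOR 72 = 45 XOR 72 = 37
byte 4: (85 XOR 74) XOR 74 = f1 XOR 74 = 85
byte 5: (a8 XOR 8b) XOR 20 = 23 XOR 20 = 03
byte 6: (6c XOR e2) XOR 6c = 8e XOR 6c = e2
byte 7: (dc XOR ea) XOR 6f = 36 XOR 6f = 59
byte 8: (0e XOR 22) XOR 67 = 2c XOR 67 = 4b
byte 9: (4f XOR 06) XOR 69 = 49 XOR 69 = 20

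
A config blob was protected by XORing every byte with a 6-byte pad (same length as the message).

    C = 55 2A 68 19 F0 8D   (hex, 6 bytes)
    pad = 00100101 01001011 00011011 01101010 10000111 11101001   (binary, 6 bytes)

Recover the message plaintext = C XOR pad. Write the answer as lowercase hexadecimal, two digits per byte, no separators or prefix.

706173737764

55 XOR 25 = 70
2a XOR 4b = 61
68 XOR 1b = 73
19 XOR 6a = 73
f0 XOR 87 = 77
8d XOR e9 = 64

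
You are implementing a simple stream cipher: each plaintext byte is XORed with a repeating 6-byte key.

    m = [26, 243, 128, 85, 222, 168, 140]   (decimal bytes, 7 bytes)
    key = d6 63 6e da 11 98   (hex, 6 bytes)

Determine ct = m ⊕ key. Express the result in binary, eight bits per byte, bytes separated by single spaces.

11001100 10010000 11101110 10001111 11001111 00110000 01011010

The 6-byte key repeats, so the effective keystream is d6 63 6e da 11 98 d6.
byte 0:  26 ^ 214 = 204
byte 1: 243 ^  99 = 144
byte 2: 128 ^ 110 = 238
byte 3:  85 ^ 218 = 143
byte 4: 222 ^  17 = 207
byte 5: 168 ^ 152 =  48
byte 6: 140 ^ 214 =  90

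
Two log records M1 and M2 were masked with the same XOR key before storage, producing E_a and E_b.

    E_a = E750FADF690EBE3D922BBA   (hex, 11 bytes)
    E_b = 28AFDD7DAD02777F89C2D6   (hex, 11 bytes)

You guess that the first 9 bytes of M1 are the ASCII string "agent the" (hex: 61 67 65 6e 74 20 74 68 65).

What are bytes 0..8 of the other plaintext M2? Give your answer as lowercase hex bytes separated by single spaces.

First, E_a ⊕ E_b = (M1 ⊕ K) ⊕ (M2 ⊕ K) = M1 ⊕ M2, so the key drops out. Then M2 = (M1 ⊕ M2) ⊕ M1 over the first 9 bytes.
byte 0: (e7 xor 28) xor 61 = cf xor 61 = ae
byte 1: (50 xor af) xor 67 = ff xor 67 = 98
byte 2: (fa xor dd) xor 65 = 27 xor 65 = 42
byte 3: (df xor 7d) xor 6e = a2 xor 6e = cc
byte 4: (69 xor ad) xor 74 = c4 xor 74 = b0
byte 5: (0e xor 02) xor 20 = 0c xor 20 = 2c
byte 6: (be xor 77) xor 74 = c9 xor 74 = bd
byte 7: (3d xor 7f) xor 68 = 42 xor 68 = 2a
byte 8: (92 xor 89) xor 65 = 1b xor 65 = 7e

ae 98 42 cc b0 2c bd 2a 7e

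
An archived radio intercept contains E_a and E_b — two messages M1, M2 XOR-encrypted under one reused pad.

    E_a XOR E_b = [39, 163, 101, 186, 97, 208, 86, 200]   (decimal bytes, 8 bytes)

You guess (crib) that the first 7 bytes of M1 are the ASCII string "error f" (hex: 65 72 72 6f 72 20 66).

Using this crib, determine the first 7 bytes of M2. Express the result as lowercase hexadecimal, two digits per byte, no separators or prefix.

42d117d513f030

Since E_a ⊕ E_b = M1 ⊕ M2, XORing with the guessed M1 bytes yields the corresponding M2 bytes: M2 = (E_a ⊕ E_b) ⊕ M1.
27 XOR 65 = 42
a3 XOR 72 = d1
65 XOR 72 = 17
ba XOR 6f = d5
61 XOR 72 = 13
d0 XOR 20 = f0
56 XOR 66 = 30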